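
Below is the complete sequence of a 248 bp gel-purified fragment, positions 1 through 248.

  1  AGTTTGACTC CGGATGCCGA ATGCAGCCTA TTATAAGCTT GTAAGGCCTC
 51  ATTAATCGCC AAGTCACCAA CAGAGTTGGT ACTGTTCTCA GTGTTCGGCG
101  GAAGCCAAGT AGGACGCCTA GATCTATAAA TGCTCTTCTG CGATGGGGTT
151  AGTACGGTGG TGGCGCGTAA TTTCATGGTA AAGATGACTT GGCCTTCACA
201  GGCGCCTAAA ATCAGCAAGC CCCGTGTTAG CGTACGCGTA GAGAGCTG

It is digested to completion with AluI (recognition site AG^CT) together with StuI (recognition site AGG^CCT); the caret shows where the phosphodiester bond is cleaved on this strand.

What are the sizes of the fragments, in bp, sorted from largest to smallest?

199, 37, 9, 3 bp

AluI sites (AGCT) start at positions 36, 244.
AluI cuts after base 2 of each site, so after positions 37, 245.
The StuI site (AGGCCT) starts at position 44.
StuI cuts after base 3 of each site, so after position 46.
Combined cut positions: 37, 46, 245.
Linear molecule, 3 cuts → 4 fragments:
  1–37 → 37 bp
  38–46 → 9 bp
  47–245 → 199 bp
  246–248 → 3 bp
Sorted largest to smallest: 199, 37, 9, 3 bp.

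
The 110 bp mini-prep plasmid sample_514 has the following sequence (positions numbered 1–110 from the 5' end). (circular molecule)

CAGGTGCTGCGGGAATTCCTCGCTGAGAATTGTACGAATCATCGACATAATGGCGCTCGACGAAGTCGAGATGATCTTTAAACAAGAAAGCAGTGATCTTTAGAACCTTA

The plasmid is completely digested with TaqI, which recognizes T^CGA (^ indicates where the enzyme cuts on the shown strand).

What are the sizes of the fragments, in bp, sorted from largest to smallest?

86, 15, 9 bp

TaqI sites (TCGA) start at positions 42, 57, 66.
TaqI cuts after the first base of each site, so after positions 42, 57, 66.
Circular molecule, 3 cuts → 3 fragments:
  43–57 → 15 bp
  58–66 → 9 bp
  67–110 then 1–42 → 44 + 42 = 86 bp
Sorted largest to smallest: 86, 15, 9 bp.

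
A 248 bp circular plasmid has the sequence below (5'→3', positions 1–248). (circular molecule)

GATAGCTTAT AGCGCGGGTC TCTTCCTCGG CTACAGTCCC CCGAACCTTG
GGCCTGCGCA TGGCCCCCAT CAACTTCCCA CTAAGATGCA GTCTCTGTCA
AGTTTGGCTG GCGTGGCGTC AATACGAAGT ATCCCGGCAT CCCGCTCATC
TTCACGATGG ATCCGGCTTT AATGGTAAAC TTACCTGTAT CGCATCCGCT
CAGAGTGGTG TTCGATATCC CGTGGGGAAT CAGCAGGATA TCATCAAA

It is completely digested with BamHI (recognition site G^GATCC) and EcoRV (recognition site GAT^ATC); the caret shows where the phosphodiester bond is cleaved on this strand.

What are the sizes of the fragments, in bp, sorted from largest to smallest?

168, 57, 23 bp

The BamHI site (GGATCC) starts at position 159.
BamHI cuts after the first base of each site, so after position 159.
EcoRV sites (GATATC) start at positions 214, 237.
EcoRV cuts after base 3 of each site, so after positions 216, 239.
Combined cut positions: 159, 216, 239.
Circular molecule, 3 cuts → 3 fragments:
  160–216 → 57 bp
  217–239 → 23 bp
  240–248 then 1–159 → 9 + 159 = 168 bp
Sorted largest to smallest: 168, 57, 23 bp.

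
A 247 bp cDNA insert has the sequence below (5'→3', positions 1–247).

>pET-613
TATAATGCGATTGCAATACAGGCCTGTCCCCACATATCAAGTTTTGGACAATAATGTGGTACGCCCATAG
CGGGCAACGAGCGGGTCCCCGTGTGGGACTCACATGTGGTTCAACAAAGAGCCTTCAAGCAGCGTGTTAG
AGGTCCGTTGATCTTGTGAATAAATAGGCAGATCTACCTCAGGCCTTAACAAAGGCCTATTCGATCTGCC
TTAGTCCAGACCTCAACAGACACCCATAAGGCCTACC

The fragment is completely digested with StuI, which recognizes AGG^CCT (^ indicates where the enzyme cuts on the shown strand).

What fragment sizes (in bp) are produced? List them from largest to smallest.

161, 46, 22, 12, 6 bp

StuI sites (AGGCCT) start at positions 20, 181, 193, 239.
StuI cuts after base 3 of each site, so after positions 22, 183, 195, 241.
Linear molecule, 4 cuts → 5 fragments:
  1–22 → 22 bp
  23–183 → 161 bp
  184–195 → 12 bp
  196–241 → 46 bp
  242–247 → 6 bp
Sorted largest to smallest: 161, 46, 22, 12, 6 bp.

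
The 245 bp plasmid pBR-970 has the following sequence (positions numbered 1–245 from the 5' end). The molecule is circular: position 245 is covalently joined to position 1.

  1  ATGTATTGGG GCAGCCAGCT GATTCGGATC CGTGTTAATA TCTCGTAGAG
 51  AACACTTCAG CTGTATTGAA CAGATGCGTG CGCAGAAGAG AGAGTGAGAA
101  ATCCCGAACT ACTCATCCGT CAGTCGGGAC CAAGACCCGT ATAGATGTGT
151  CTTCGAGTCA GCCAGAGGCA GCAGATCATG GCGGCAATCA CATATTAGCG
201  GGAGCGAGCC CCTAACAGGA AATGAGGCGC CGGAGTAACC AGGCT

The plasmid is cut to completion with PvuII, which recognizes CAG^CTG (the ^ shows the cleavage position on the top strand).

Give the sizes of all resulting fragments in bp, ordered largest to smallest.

PvuII sites (CAGCTG) start at positions 16, 58.
PvuII cuts after base 3 of each site, so after positions 18, 60.
Circular molecule, 2 cuts → 2 fragments:
  19–60 → 42 bp
  61–245 then 1–18 → 185 + 18 = 203 bp
Sorted largest to smallest: 203, 42 bp.

203, 42 bp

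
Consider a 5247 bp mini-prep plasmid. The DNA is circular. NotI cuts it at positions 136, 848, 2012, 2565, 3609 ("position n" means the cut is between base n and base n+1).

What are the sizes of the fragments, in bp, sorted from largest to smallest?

Circular molecule, 5 cuts → 5 fragments:
  848 − 136 = 712 bp
  2012 − 848 = 1164 bp
  2565 − 2012 = 553 bp
  3609 − 2565 = 1044 bp
  wrap: 5247 − 3609 + 136 = 1774 bp
Sorted largest to smallest: 1774, 1164, 1044, 712, 553 bp.

1774, 1164, 1044, 712, 553 bp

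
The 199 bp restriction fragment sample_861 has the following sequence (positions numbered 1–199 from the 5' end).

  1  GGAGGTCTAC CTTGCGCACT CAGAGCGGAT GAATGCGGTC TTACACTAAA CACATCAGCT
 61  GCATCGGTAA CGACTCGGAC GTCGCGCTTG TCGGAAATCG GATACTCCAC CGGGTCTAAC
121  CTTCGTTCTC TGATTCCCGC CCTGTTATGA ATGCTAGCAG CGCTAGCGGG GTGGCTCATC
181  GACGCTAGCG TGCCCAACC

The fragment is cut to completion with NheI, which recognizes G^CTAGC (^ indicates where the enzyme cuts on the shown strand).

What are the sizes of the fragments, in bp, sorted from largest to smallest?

NheI sites (GCTAGC) start at positions 153, 162, 184.
NheI cuts after the first base of each site, so after positions 153, 162, 184.
Linear molecule, 3 cuts → 4 fragments:
  1–153 → 153 bp
  154–162 → 9 bp
  163–184 → 22 bp
  185–199 → 15 bp
Sorted largest to smallest: 153, 22, 15, 9 bp.

153, 22, 15, 9 bp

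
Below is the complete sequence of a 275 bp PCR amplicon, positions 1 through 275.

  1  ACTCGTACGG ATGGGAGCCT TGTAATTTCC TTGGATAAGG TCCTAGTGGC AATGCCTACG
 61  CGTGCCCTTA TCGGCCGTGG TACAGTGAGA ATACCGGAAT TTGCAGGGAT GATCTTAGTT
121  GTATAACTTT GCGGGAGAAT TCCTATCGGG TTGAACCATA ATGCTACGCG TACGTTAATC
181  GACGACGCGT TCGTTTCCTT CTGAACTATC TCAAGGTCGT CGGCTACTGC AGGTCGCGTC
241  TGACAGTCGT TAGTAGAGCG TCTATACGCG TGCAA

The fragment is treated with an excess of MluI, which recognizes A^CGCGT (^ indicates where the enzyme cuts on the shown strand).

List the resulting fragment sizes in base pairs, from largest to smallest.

108, 81, 58, 19, 9 bp

MluI sites (ACGCGT) start at positions 58, 166, 185, 266.
MluI cuts after the first base of each site, so after positions 58, 166, 185, 266.
Linear molecule, 4 cuts → 5 fragments:
  1–58 → 58 bp
  59–166 → 108 bp
  167–185 → 19 bp
  186–266 → 81 bp
  267–275 → 9 bp
Sorted largest to smallest: 108, 81, 58, 19, 9 bp.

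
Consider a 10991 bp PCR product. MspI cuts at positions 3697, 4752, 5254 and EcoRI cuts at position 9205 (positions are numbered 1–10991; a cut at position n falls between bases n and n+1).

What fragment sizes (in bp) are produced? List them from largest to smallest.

3951, 3697, 1786, 1055, 502 bp

Combined cut positions (sorted): 3697, 4752, 5254, 9205.
Linear molecule, 4 cuts → 5 fragments:
  3697 − 0 = 3697 bp
  4752 − 3697 = 1055 bp
  5254 − 4752 = 502 bp
  9205 − 5254 = 3951 bp
  10991 − 9205 = 1786 bp
Sorted largest to smallest: 3951, 3697, 1786, 1055, 502 bp.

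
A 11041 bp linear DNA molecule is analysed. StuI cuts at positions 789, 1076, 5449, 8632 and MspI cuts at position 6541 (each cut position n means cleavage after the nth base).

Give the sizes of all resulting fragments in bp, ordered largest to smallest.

Combined cut positions (sorted): 789, 1076, 5449, 6541, 8632.
Linear molecule, 5 cuts → 6 fragments:
  789 − 0 = 789 bp
  1076 − 789 = 287 bp
  5449 − 1076 = 4373 bp
  6541 − 5449 = 1092 bp
  8632 − 6541 = 2091 bp
  11041 − 8632 = 2409 bp
Sorted largest to smallest: 4373, 2409, 2091, 1092, 789, 287 bp.

4373, 2409, 2091, 1092, 789, 287 bp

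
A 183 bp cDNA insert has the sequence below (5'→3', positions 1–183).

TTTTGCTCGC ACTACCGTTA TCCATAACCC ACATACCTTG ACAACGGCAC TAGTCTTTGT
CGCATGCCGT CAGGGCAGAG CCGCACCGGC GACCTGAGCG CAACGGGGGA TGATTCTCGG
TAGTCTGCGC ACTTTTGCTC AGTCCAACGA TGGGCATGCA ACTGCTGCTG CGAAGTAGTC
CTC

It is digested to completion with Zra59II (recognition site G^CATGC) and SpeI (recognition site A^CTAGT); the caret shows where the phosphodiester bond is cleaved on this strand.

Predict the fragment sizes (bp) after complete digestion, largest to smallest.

92, 49, 29, 13 bp

Zra59II sites (GCATGC) start at positions 62, 154.
Zra59II cuts after the first base of each site, so after positions 62, 154.
The SpeI site (ACTAGT) starts at position 49.
SpeI cuts after the first base of each site, so after position 49.
Combined cut positions: 49, 62, 154.
Linear molecule, 3 cuts → 4 fragments:
  1–49 → 49 bp
  50–62 → 13 bp
  63–154 → 92 bp
  155–183 → 29 bp
Sorted largest to smallest: 92, 49, 29, 13 bp.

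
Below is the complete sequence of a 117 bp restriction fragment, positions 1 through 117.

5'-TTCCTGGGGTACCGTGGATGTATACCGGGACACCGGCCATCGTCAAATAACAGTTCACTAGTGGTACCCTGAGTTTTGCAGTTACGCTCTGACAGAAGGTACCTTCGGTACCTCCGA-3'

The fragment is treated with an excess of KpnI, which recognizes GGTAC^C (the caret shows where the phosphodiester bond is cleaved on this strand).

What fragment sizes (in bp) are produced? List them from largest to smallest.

55, 35, 12, 9, 6 bp

KpnI sites (GGTACC) start at positions 8, 63, 98, 107.
KpnI cuts after base 5 of each site (before the last base), so after positions 12, 67, 102, 111.
Linear molecule, 4 cuts → 5 fragments:
  1–12 → 12 bp
  13–67 → 55 bp
  68–102 → 35 bp
  103–111 → 9 bp
  112–117 → 6 bp
Sorted largest to smallest: 55, 35, 12, 9, 6 bp.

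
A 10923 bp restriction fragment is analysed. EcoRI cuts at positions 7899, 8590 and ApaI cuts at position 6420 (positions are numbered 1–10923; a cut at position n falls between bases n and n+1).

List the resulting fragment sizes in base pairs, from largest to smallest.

Combined cut positions (sorted): 6420, 7899, 8590.
Linear molecule, 3 cuts → 4 fragments:
  6420 − 0 = 6420 bp
  7899 − 6420 = 1479 bp
  8590 − 7899 = 691 bp
  10923 − 8590 = 2333 bp
Sorted largest to smallest: 6420, 2333, 1479, 691 bp.

6420, 2333, 1479, 691 bp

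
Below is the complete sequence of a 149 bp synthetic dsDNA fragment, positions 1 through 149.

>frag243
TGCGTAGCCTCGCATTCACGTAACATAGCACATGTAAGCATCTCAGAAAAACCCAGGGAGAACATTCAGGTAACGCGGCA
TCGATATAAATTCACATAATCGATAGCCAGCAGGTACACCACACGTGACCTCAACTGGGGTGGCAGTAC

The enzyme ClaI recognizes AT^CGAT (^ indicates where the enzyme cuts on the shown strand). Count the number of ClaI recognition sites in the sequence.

2

ATCGAT occurs starting at positions 80, 99.
ClaI cuts at 2 sites.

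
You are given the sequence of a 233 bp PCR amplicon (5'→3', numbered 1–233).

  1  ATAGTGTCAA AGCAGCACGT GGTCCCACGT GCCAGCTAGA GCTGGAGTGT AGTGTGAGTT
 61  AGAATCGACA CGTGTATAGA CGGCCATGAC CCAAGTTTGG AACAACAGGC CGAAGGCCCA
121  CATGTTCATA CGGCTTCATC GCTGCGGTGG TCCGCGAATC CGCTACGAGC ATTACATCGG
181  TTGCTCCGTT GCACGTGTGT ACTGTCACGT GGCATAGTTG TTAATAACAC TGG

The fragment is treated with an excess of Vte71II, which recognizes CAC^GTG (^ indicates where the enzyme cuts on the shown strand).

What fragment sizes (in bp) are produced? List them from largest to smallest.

Vte71II sites (CACGTG) start at positions 16, 26, 69, 192, 206.
Vte71II cuts after base 3 of each site, so after positions 18, 28, 71, 194, 208.
Linear molecule, 5 cuts → 6 fragments:
  1–18 → 18 bp
  19–28 → 10 bp
  29–71 → 43 bp
  72–194 → 123 bp
  195–208 → 14 bp
  209–233 → 25 bp
Sorted largest to smallest: 123, 43, 25, 18, 14, 10 bp.

123, 43, 25, 18, 14, 10 bp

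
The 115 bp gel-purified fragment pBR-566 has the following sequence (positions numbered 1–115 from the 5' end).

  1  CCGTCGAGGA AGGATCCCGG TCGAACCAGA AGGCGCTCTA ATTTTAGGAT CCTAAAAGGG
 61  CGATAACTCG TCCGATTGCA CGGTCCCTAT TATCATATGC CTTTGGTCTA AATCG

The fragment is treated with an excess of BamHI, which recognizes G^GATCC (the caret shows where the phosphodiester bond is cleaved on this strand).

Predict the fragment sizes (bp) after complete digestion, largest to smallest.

BamHI sites (GGATCC) start at positions 12, 47.
BamHI cuts after the first base of each site, so after positions 12, 47.
Linear molecule, 2 cuts → 3 fragments:
  1–12 → 12 bp
  13–47 → 35 bp
  48–115 → 68 bp
Sorted largest to smallest: 68, 35, 12 bp.

68, 35, 12 bp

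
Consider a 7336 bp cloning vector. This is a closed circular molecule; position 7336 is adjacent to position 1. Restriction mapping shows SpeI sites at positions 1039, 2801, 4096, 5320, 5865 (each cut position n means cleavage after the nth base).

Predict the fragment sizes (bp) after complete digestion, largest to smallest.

2510, 1762, 1295, 1224, 545 bp

Circular molecule, 5 cuts → 5 fragments:
  2801 − 1039 = 1762 bp
  4096 − 2801 = 1295 bp
  5320 − 4096 = 1224 bp
  5865 − 5320 = 545 bp
  wrap: 7336 − 5865 + 1039 = 2510 bp
Sorted largest to smallest: 2510, 1762, 1295, 1224, 545 bp.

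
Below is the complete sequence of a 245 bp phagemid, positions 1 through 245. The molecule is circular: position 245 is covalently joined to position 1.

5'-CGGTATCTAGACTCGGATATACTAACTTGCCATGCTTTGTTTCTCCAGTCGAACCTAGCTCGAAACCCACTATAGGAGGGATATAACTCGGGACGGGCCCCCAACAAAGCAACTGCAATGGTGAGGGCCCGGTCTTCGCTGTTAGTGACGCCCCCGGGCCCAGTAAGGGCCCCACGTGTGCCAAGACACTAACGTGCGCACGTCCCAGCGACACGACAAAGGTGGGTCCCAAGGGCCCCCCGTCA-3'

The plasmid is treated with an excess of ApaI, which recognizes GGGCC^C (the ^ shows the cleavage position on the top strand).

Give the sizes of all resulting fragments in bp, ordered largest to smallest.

ApaI sites (GGGCCC) start at positions 95, 125, 156, 167, 233.
ApaI cuts after base 5 of each site (before the last base), so after positions 99, 129, 160, 171, 237.
Circular molecule, 5 cuts → 5 fragments:
  100–129 → 30 bp
  130–160 → 31 bp
  161–171 → 11 bp
  172–237 → 66 bp
  238–245 then 1–99 → 8 + 99 = 107 bp
Sorted largest to smallest: 107, 66, 31, 30, 11 bp.

107, 66, 31, 30, 11 bp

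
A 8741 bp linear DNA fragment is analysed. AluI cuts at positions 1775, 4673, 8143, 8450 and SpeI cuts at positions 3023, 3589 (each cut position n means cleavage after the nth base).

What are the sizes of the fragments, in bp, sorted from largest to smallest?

3470, 1775, 1248, 1084, 566, 307, 291 bp

Combined cut positions (sorted): 1775, 3023, 3589, 4673, 8143, 8450.
Linear molecule, 6 cuts → 7 fragments:
  1775 − 0 = 1775 bp
  3023 − 1775 = 1248 bp
  3589 − 3023 = 566 bp
  4673 − 3589 = 1084 bp
  8143 − 4673 = 3470 bp
  8450 − 8143 = 307 bp
  8741 − 8450 = 291 bp
Sorted largest to smallest: 3470, 1775, 1248, 1084, 566, 307, 291 bp.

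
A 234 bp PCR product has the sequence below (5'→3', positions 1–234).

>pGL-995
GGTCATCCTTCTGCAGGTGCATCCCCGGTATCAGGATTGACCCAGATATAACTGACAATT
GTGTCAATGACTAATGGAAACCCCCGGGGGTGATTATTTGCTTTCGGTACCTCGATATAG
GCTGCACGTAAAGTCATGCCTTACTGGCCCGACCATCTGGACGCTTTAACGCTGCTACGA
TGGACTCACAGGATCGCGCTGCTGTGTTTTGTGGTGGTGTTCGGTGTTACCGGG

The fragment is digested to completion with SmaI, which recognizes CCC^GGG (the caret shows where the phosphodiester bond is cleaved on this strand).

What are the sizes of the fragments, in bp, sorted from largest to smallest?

The SmaI site (CCCGGG) starts at position 83.
SmaI cuts after base 3 of each site, so after position 85.
Linear molecule, 1 cut → 2 fragments:
  1–85 → 85 bp
  86–234 → 149 bp
Sorted largest to smallest: 149, 85 bp.

149, 85 bp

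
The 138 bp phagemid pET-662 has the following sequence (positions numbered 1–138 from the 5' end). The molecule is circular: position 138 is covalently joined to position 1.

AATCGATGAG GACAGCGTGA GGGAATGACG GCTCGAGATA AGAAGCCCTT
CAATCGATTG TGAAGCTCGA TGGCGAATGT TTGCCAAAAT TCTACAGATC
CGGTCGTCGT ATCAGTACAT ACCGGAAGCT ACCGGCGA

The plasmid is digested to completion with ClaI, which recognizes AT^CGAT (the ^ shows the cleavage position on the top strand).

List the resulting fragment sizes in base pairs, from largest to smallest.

ClaI sites (ATCGAT) start at positions 2, 53.
ClaI cuts after base 2 of each site, so after positions 3, 54.
Circular molecule, 2 cuts → 2 fragments:
  4–54 → 51 bp
  55–138 then 1–3 → 84 + 3 = 87 bp
Sorted largest to smallest: 87, 51 bp.

87, 51 bp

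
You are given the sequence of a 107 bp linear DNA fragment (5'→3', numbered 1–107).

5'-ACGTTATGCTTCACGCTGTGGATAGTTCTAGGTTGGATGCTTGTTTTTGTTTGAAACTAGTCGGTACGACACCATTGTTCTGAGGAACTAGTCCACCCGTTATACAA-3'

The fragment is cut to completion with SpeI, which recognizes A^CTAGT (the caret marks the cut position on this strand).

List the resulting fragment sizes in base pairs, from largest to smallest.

SpeI sites (ACTAGT) start at positions 56, 87.
SpeI cuts after the first base of each site, so after positions 56, 87.
Linear molecule, 2 cuts → 3 fragments:
  1–56 → 56 bp
  57–87 → 31 bp
  88–107 → 20 bp
Sorted largest to smallest: 56, 31, 20 bp.

56, 31, 20 bp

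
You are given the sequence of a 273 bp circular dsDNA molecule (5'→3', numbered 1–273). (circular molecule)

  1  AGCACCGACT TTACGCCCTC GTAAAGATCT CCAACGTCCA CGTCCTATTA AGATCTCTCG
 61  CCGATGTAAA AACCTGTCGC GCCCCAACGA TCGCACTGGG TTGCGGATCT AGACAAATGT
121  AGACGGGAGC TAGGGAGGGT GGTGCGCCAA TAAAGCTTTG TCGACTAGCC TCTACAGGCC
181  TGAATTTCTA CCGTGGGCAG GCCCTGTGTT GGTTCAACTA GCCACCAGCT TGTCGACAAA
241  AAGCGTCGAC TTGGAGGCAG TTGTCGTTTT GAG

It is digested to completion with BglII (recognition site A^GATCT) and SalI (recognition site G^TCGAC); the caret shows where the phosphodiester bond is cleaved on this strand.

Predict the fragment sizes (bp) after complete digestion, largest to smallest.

BglII sites (AGATCT) start at positions 25, 51.
BglII cuts after the first base of each site, so after positions 25, 51.
SalI sites (GTCGAC) start at positions 160, 232, 245.
SalI cuts after the first base of each site, so after positions 160, 232, 245.
Combined cut positions: 25, 51, 160, 232, 245.
Circular molecule, 5 cuts → 5 fragments:
  26–51 → 26 bp
  52–160 → 109 bp
  161–232 → 72 bp
  233–245 → 13 bp
  246–273 then 1–25 → 28 + 25 = 53 bp
Sorted largest to smallest: 109, 72, 53, 26, 13 bp.

109, 72, 53, 26, 13 bp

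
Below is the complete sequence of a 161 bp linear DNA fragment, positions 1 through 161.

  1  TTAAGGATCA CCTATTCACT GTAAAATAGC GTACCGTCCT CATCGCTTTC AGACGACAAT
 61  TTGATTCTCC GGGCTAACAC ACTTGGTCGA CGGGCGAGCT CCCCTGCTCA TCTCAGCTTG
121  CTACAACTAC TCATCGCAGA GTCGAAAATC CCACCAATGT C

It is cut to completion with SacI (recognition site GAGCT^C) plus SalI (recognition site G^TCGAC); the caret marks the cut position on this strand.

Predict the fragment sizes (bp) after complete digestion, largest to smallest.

The SacI site (GAGCTC) starts at position 96.
SacI cuts after base 5 of each site (before the last base), so after position 100.
The SalI site (GTCGAC) starts at position 86.
SalI cuts after the first base of each site, so after position 86.
Combined cut positions: 86, 100.
Linear molecule, 2 cuts → 3 fragments:
  1–86 → 86 bp
  87–100 → 14 bp
  101–161 → 61 bp
Sorted largest to smallest: 86, 61, 14 bp.

86, 61, 14 bp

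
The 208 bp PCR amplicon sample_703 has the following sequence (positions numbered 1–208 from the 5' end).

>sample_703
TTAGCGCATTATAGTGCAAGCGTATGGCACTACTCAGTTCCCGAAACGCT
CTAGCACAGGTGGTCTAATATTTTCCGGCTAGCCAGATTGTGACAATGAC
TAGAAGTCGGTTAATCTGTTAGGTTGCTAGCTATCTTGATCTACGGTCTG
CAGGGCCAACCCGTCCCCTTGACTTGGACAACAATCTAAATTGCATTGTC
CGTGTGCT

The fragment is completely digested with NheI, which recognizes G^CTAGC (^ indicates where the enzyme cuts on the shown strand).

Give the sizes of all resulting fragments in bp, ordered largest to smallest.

NheI sites (GCTAGC) start at positions 78, 126.
NheI cuts after the first base of each site, so after positions 78, 126.
Linear molecule, 2 cuts → 3 fragments:
  1–78 → 78 bp
  79–126 → 48 bp
  127–208 → 82 bp
Sorted largest to smallest: 82, 78, 48 bp.

82, 78, 48 bp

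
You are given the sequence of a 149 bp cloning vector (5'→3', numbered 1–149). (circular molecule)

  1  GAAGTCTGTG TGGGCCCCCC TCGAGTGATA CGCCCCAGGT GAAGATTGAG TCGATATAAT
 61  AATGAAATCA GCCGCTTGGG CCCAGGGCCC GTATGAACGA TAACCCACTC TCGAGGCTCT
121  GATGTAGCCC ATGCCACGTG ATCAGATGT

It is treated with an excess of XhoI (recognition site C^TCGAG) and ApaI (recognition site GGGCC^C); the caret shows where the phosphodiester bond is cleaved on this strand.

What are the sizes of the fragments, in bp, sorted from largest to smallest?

XhoI sites (CTCGAG) start at positions 20, 110.
XhoI cuts after the first base of each site, so after positions 20, 110.
ApaI sites (GGGCCC) start at positions 12, 78, 85.
ApaI cuts after base 5 of each site (before the last base), so after positions 16, 82, 89.
Combined cut positions: 16, 20, 82, 89, 110.
Circular molecule, 5 cuts → 5 fragments:
  17–20 → 4 bp
  21–82 → 62 bp
  83–89 → 7 bp
  90–110 → 21 bp
  111–149 then 1–16 → 39 + 16 = 55 bp
Sorted largest to smallest: 62, 55, 21, 7, 4 bp.

62, 55, 21, 7, 4 bp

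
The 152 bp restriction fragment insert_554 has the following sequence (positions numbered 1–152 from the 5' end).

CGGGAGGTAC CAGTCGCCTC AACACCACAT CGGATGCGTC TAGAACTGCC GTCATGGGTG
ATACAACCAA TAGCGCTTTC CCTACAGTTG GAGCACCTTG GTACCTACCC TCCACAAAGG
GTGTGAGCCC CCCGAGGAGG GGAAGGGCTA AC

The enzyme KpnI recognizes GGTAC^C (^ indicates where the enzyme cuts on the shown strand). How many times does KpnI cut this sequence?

GGTACC occurs starting at positions 6, 100.
KpnI cuts at 2 sites.

2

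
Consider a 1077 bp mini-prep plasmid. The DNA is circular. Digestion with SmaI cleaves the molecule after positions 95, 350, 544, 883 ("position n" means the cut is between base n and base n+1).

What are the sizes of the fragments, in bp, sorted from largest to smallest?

Circular molecule, 4 cuts → 4 fragments:
  350 − 95 = 255 bp
  544 − 350 = 194 bp
  883 − 544 = 339 bp
  wrap: 1077 − 883 + 95 = 289 bp
Sorted largest to smallest: 339, 289, 255, 194 bp.

339, 289, 255, 194 bp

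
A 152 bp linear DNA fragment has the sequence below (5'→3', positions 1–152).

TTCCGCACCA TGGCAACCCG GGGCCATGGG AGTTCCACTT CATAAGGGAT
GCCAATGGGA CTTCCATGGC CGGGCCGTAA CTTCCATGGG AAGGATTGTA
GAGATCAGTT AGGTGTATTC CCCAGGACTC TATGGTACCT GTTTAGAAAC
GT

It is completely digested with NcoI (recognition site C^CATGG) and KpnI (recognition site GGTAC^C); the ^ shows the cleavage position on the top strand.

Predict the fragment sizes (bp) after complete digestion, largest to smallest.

NcoI sites (CCATGG) start at positions 8, 24, 64, 84.
NcoI cuts after the first base of each site, so after positions 8, 24, 64, 84.
The KpnI site (GGTACC) starts at position 134.
KpnI cuts after base 5 of each site (before the last base), so after position 138.
Combined cut positions: 8, 24, 64, 84, 138.
Linear molecule, 5 cuts → 6 fragments:
  1–8 → 8 bp
  9–24 → 16 bp
  25–64 → 40 bp
  65–84 → 20 bp
  85–138 → 54 bp
  139–152 → 14 bp
Sorted largest to smallest: 54, 40, 20, 16, 14, 8 bp.

54, 40, 20, 16, 14, 8 bp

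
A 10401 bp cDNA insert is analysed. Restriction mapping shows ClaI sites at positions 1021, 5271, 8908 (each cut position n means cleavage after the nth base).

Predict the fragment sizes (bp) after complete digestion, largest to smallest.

4250, 3637, 1493, 1021 bp

Linear molecule, 3 cuts → 4 fragments:
  1021 − 0 = 1021 bp
  5271 − 1021 = 4250 bp
  8908 − 5271 = 3637 bp
  10401 − 8908 = 1493 bp
Sorted largest to smallest: 4250, 3637, 1493, 1021 bp.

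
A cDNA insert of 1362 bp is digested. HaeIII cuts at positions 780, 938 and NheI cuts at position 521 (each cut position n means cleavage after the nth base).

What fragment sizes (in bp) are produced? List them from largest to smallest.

Combined cut positions (sorted): 521, 780, 938.
Linear molecule, 3 cuts → 4 fragments:
  521 − 0 = 521 bp
  780 − 521 = 259 bp
  938 − 780 = 158 bp
  1362 − 938 = 424 bp
Sorted largest to smallest: 521, 424, 259, 158 bp.

521, 424, 259, 158 bp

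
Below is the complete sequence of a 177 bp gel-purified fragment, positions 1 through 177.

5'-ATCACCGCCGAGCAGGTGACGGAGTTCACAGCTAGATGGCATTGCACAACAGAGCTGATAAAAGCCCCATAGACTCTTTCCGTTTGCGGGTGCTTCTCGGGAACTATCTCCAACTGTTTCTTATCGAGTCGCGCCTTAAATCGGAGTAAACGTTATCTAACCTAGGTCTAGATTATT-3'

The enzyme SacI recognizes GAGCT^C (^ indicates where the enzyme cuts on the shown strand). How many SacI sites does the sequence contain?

No occurrence of GAGCTC is present in the sequence.
SacI does not cut: 0 sites.

0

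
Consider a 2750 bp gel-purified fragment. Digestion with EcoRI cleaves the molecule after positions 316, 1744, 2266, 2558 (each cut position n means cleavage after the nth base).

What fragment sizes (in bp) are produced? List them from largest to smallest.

Linear molecule, 4 cuts → 5 fragments:
  316 − 0 = 316 bp
  1744 − 316 = 1428 bp
  2266 − 1744 = 522 bp
  2558 − 2266 = 292 bp
  2750 − 2558 = 192 bp
Sorted largest to smallest: 1428, 522, 316, 292, 192 bp.

1428, 522, 316, 292, 192 bp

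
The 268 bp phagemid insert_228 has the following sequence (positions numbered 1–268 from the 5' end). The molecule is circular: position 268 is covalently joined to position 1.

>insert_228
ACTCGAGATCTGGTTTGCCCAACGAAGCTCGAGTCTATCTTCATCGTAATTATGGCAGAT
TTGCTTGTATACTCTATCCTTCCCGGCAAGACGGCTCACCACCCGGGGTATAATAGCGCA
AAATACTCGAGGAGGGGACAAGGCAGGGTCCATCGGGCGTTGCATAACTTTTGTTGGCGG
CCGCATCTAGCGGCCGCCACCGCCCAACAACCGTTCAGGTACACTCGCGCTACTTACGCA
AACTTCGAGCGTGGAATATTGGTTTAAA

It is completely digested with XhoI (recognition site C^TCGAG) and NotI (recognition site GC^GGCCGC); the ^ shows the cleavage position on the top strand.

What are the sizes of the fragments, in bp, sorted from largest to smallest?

XhoI sites (CTCGAG) start at positions 2, 28, 126.
XhoI cuts after the first base of each site, so after positions 2, 28, 126.
NotI sites (GCGGCCGC) start at positions 177, 190.
NotI cuts after base 2 of each site, so after positions 178, 191.
Combined cut positions: 2, 28, 126, 178, 191.
Circular molecule, 5 cuts → 5 fragments:
  3–28 → 26 bp
  29–126 → 98 bp
  127–178 → 52 bp
  179–191 → 13 bp
  192–268 then 1–2 → 77 + 2 = 79 bp
Sorted largest to smallest: 98, 79, 52, 26, 13 bp.

98, 79, 52, 26, 13 bp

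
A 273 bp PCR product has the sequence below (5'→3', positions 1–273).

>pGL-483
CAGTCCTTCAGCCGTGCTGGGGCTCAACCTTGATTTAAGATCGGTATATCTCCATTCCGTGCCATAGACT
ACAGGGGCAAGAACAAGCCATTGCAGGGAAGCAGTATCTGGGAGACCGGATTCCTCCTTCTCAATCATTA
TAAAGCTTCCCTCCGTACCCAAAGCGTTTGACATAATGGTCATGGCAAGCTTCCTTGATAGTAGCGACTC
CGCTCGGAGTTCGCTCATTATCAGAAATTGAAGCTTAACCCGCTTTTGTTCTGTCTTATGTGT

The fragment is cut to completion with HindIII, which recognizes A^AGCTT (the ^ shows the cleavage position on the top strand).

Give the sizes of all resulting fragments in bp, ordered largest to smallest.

143, 54, 44, 32 bp

HindIII sites (AAGCTT) start at positions 143, 187, 241.
HindIII cuts after the first base of each site, so after positions 143, 187, 241.
Linear molecule, 3 cuts → 4 fragments:
  1–143 → 143 bp
  144–187 → 44 bp
  188–241 → 54 bp
  242–273 → 32 bp
Sorted largest to smallest: 143, 54, 44, 32 bp.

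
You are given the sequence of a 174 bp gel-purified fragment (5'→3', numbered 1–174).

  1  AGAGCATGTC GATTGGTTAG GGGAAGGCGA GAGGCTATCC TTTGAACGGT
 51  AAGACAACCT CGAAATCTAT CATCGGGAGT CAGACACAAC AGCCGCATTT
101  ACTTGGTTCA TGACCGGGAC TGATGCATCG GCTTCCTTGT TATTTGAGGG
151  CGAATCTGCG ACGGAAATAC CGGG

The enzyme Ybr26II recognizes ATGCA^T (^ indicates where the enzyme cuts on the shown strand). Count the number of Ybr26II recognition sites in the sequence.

ATGCAT occurs starting at position 123.
Ybr26II cuts at 1 site.

1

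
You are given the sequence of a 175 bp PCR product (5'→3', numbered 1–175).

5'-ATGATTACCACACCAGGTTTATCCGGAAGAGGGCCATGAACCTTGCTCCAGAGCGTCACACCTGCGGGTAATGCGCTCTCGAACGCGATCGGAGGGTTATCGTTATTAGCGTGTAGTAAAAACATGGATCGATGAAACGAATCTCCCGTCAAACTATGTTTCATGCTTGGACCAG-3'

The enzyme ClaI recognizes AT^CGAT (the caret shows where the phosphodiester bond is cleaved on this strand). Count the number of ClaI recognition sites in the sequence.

1

ATCGAT occurs starting at position 128.
ClaI cuts at 1 site.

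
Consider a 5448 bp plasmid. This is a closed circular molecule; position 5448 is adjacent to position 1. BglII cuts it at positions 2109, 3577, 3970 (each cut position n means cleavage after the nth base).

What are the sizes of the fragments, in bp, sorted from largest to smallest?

3587, 1468, 393 bp

Circular molecule, 3 cuts → 3 fragments:
  3577 − 2109 = 1468 bp
  3970 − 3577 = 393 bp
  wrap: 5448 − 3970 + 2109 = 3587 bp
Sorted largest to smallest: 3587, 1468, 393 bp.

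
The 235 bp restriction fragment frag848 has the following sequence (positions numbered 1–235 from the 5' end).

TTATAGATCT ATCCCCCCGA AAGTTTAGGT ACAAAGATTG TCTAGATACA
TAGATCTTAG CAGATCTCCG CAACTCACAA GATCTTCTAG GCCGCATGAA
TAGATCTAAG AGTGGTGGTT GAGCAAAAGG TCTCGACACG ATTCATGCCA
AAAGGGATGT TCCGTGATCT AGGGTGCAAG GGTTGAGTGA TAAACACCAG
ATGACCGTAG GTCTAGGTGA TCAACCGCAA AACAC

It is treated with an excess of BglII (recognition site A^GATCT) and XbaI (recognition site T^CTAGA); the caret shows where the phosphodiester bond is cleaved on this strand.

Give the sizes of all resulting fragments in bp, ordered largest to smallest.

BglII sites (AGATCT) start at positions 5, 52, 62, 80, 102.
BglII cuts after the first base of each site, so after positions 5, 52, 62, 80, 102.
The XbaI site (TCTAGA) starts at position 41.
XbaI cuts after the first base of each site, so after position 41.
Combined cut positions: 5, 41, 52, 62, 80, 102.
Linear molecule, 6 cuts → 7 fragments:
  1–5 → 5 bp
  6–41 → 36 bp
  42–52 → 11 bp
  53–62 → 10 bp
  63–80 → 18 bp
  81–102 → 22 bp
  103–235 → 133 bp
Sorted largest to smallest: 133, 36, 22, 18, 11, 10, 5 bp.

133, 36, 22, 18, 11, 10, 5 bp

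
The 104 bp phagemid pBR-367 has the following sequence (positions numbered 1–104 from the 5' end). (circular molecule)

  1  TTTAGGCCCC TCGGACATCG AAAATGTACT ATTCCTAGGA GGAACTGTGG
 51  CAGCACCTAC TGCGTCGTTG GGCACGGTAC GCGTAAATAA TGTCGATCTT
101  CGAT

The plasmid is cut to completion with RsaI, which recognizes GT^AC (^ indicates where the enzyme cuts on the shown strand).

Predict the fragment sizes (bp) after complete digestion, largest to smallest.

53, 51 bp

RsaI sites (GTAC) start at positions 26, 77.
RsaI cuts after base 2 of each site, so after positions 27, 78.
Circular molecule, 2 cuts → 2 fragments:
  28–78 → 51 bp
  79–104 then 1–27 → 26 + 27 = 53 bp
Sorted largest to smallest: 53, 51 bp.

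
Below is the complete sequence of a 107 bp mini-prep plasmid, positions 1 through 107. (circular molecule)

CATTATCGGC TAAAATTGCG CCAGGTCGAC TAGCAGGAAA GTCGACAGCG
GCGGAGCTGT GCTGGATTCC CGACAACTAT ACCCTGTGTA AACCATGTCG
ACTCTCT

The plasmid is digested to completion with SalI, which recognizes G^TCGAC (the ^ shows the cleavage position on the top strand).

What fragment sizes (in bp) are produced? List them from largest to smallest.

SalI sites (GTCGAC) start at positions 25, 41, 97.
SalI cuts after the first base of each site, so after positions 25, 41, 97.
Circular molecule, 3 cuts → 3 fragments:
  26–41 → 16 bp
  42–97 → 56 bp
  98–107 then 1–25 → 10 + 25 = 35 bp
Sorted largest to smallest: 56, 35, 16 bp.

56, 35, 16 bp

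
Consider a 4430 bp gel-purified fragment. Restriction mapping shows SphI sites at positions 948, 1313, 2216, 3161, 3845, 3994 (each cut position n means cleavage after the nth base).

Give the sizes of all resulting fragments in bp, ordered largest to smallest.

Linear molecule, 6 cuts → 7 fragments:
  948 − 0 = 948 bp
  1313 − 948 = 365 bp
  2216 − 1313 = 903 bp
  3161 − 2216 = 945 bp
  3845 − 3161 = 684 bp
  3994 − 3845 = 149 bp
  4430 − 3994 = 436 bp
Sorted largest to smallest: 948, 945, 903, 684, 436, 365, 149 bp.

948, 945, 903, 684, 436, 365, 149 bp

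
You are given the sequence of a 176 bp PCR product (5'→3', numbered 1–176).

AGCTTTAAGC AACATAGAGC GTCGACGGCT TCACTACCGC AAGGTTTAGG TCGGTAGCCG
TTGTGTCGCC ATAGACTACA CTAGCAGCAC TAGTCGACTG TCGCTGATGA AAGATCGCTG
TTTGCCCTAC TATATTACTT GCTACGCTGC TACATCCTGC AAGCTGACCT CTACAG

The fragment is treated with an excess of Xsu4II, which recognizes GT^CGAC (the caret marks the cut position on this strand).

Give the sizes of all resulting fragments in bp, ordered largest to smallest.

82, 72, 22 bp

Xsu4II sites (GTCGAC) start at positions 21, 93.
Xsu4II cuts after base 2 of each site, so after positions 22, 94.
Linear molecule, 2 cuts → 3 fragments:
  1–22 → 22 bp
  23–94 → 72 bp
  95–176 → 82 bp
Sorted largest to smallest: 82, 72, 22 bp.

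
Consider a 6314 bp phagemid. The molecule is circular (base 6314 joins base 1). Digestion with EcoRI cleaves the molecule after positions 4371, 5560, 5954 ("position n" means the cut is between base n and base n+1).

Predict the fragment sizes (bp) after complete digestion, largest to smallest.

4731, 1189, 394 bp

Circular molecule, 3 cuts → 3 fragments:
  5560 − 4371 = 1189 bp
  5954 − 5560 = 394 bp
  wrap: 6314 − 5954 + 4371 = 4731 bp
Sorted largest to smallest: 4731, 1189, 394 bp.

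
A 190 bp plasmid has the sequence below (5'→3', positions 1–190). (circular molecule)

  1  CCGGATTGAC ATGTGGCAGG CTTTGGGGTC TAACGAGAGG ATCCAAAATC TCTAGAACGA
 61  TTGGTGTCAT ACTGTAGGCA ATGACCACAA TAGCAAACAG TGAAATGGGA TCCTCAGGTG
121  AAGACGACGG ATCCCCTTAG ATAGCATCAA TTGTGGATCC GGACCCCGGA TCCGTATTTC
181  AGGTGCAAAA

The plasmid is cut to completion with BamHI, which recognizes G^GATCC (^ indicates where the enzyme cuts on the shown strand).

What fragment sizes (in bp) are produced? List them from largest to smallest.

BamHI sites (GGATCC) start at positions 39, 108, 129, 155, 168.
BamHI cuts after the first base of each site, so after positions 39, 108, 129, 155, 168.
Circular molecule, 5 cuts → 5 fragments:
  40–108 → 69 bp
  109–129 → 21 bp
  130–155 → 26 bp
  156–168 → 13 bp
  169–190 then 1–39 → 22 + 39 = 61 bp
Sorted largest to smallest: 69, 61, 26, 21, 13 bp.

69, 61, 26, 21, 13 bp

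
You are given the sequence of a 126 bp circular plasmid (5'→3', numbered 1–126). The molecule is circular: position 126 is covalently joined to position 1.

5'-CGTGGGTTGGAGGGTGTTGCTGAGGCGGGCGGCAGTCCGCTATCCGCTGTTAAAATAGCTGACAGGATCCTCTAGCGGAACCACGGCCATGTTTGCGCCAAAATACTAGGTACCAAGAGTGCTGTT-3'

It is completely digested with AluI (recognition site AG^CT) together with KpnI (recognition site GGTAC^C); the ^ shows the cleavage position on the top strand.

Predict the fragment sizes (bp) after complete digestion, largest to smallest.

71, 55 bp

The AluI site (AGCT) starts at position 57.
AluI cuts after base 2 of each site, so after position 58.
The KpnI site (GGTACC) starts at position 109.
KpnI cuts after base 5 of each site (before the last base), so after position 113.
Combined cut positions: 58, 113.
Circular molecule, 2 cuts → 2 fragments:
  59–113 → 55 bp
  114–126 then 1–58 → 13 + 58 = 71 bp
Sorted largest to smallest: 71, 55 bp.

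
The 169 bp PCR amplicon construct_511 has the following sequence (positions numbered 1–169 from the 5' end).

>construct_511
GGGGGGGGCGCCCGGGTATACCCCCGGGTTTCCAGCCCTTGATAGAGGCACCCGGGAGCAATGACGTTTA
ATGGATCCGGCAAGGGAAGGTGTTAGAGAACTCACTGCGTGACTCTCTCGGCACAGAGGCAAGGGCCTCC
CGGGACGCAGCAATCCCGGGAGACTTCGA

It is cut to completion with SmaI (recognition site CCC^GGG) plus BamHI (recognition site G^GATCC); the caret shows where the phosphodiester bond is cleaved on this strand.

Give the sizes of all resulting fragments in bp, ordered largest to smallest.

SmaI sites (CCCGGG) start at positions 11, 23, 51, 139, 155.
SmaI cuts after base 3 of each site, so after positions 13, 25, 53, 141, 157.
The BamHI site (GGATCC) starts at position 73.
BamHI cuts after the first base of each site, so after position 73.
Combined cut positions: 13, 25, 53, 73, 141, 157.
Linear molecule, 6 cuts → 7 fragments:
  1–13 → 13 bp
  14–25 → 12 bp
  26–53 → 28 bp
  54–73 → 20 bp
  74–141 → 68 bp
  142–157 → 16 bp
  158–169 → 12 bp
Sorted largest to smallest: 68, 28, 20, 16, 13, 12, 12 bp.

68, 28, 20, 16, 13, 12, 12 bp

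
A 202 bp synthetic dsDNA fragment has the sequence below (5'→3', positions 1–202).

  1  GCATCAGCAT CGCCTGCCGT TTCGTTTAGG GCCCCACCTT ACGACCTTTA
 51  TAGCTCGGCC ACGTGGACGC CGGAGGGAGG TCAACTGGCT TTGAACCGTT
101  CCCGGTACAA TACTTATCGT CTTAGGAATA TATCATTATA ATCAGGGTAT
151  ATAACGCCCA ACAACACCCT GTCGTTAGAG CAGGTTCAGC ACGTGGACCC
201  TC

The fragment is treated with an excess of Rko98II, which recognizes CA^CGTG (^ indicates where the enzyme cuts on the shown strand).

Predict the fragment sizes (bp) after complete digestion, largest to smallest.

Rko98II sites (CACGTG) start at positions 60, 190.
Rko98II cuts after base 2 of each site, so after positions 61, 191.
Linear molecule, 2 cuts → 3 fragments:
  1–61 → 61 bp
  62–191 → 130 bp
  192–202 → 11 bp
Sorted largest to smallest: 130, 61, 11 bp.

130, 61, 11 bp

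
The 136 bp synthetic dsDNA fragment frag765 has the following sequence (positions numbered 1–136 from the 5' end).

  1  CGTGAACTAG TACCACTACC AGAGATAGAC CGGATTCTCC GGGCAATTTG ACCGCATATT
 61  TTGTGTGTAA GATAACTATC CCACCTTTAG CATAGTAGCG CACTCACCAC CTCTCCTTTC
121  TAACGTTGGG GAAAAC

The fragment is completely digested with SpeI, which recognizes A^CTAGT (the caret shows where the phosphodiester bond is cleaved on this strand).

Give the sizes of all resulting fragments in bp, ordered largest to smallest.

130, 6 bp

The SpeI site (ACTAGT) starts at position 6.
SpeI cuts after the first base of each site, so after position 6.
Linear molecule, 1 cut → 2 fragments:
  1–6 → 6 bp
  7–136 → 130 bp
Sorted largest to smallest: 130, 6 bp.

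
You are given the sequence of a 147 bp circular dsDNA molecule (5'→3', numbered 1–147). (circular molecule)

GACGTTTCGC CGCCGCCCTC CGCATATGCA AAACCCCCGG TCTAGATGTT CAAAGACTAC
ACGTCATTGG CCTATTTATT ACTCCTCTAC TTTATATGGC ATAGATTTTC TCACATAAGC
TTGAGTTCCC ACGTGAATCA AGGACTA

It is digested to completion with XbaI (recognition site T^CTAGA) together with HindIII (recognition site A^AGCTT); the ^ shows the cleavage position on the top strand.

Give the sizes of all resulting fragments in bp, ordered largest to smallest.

76, 71 bp

The XbaI site (TCTAGA) starts at position 41.
XbaI cuts after the first base of each site, so after position 41.
The HindIII site (AAGCTT) starts at position 117.
HindIII cuts after the first base of each site, so after position 117.
Combined cut positions: 41, 117.
Circular molecule, 2 cuts → 2 fragments:
  42–117 → 76 bp
  118–147 then 1–41 → 30 + 41 = 71 bp
Sorted largest to smallest: 76, 71 bp.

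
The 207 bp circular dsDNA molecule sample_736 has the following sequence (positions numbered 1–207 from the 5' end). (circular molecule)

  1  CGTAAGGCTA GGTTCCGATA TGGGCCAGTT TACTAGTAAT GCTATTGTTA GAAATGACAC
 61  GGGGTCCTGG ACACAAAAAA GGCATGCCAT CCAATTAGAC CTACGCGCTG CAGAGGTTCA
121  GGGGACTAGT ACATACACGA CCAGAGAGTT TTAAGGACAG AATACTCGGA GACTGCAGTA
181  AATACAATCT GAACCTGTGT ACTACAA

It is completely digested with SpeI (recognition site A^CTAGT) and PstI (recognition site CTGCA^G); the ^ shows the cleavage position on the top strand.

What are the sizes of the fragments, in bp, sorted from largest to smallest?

80, 62, 52, 13 bp

SpeI sites (ACTAGT) start at positions 32, 125.
SpeI cuts after the first base of each site, so after positions 32, 125.
PstI sites (CTGCAG) start at positions 108, 173.
PstI cuts after base 5 of each site (before the last base), so after positions 112, 177.
Combined cut positions: 32, 112, 125, 177.
Circular molecule, 4 cuts → 4 fragments:
  33–112 → 80 bp
  113–125 → 13 bp
  126–177 → 52 bp
  178–207 then 1–32 → 30 + 32 = 62 bp
Sorted largest to smallest: 80, 62, 52, 13 bp.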